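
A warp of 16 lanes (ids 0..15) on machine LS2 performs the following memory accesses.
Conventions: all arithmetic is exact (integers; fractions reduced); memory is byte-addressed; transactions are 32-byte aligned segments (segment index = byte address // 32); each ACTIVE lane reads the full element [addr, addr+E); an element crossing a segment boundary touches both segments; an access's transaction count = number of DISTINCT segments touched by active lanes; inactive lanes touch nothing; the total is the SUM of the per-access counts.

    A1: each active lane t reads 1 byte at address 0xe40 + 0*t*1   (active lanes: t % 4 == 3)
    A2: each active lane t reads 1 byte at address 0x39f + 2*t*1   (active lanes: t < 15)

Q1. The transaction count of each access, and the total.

A1: 1 transaction
A2: 2 transactions

Answer: 1,2; total 3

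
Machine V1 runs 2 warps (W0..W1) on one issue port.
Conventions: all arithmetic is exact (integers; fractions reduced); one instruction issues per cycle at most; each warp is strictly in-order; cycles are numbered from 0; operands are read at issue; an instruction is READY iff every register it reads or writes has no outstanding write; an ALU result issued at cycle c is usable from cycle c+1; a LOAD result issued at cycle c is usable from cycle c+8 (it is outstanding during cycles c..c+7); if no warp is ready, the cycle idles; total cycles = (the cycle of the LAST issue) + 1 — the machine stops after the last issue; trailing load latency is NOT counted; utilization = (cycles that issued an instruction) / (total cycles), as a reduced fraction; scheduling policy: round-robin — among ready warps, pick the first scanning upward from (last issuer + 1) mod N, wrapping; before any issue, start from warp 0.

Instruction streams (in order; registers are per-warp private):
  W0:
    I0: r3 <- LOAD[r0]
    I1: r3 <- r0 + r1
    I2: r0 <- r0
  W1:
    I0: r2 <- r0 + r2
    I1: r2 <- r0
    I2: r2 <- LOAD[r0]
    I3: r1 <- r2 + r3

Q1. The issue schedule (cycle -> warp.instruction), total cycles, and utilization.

cycle 0: W0.I0
cycle 1: W1.I0
cycle 2: W1.I1
cycle 3: W1.I2
cycle 4: idle
cycle 5: idle
cycle 6: idle
cycle 7: idle
cycle 8: W0.I1
cycle 9: W0.I2
cycle 10: idle
cycle 11: W1.I3

Answer: 12 cycles, utilization 7/12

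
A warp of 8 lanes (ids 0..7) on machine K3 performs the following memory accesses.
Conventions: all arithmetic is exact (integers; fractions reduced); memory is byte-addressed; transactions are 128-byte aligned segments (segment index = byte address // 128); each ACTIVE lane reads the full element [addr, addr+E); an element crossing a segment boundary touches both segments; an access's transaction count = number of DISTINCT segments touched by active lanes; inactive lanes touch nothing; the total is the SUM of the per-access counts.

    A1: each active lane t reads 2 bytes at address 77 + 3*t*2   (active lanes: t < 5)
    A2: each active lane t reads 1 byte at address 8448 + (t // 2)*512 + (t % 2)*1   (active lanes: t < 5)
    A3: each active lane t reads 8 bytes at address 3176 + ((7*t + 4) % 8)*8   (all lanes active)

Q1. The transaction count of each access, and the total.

A1: 1 transaction
A2: 3 transactions
A3: 2 transactions

Answer: 1,3,2; total 6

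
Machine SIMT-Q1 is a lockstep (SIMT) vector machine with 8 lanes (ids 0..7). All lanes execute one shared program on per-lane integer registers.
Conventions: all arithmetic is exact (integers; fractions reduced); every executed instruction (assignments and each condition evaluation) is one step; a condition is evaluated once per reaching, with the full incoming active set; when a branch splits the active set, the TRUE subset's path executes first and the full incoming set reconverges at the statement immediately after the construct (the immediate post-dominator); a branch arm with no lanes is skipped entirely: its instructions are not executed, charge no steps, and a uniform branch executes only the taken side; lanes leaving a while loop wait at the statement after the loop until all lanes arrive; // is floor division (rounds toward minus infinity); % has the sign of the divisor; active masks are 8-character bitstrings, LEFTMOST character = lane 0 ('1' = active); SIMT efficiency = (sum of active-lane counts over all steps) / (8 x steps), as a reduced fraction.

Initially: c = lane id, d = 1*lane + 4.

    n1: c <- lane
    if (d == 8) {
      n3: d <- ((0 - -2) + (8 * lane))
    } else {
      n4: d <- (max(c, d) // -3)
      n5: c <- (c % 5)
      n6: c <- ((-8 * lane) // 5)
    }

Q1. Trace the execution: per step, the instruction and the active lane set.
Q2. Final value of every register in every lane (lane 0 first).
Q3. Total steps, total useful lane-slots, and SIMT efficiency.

step 0: c <- lane                    11111111
step 1: eval (d == 8)                11111111
step 2: d <- ((0 - -2) + (8 * lane)) 00001000
step 3: d <- (max(c, d) // -3)       11110111
step 4: c <- (c % 5)                 11110111
step 5: c <- ((-8 * lane) // 5)      11110111

Answer: 6 steps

c: 0,-2,-4,-5,4,-8,-10,-12
d: -2,-2,-2,-3,34,-3,-4,-4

steps = 6; useful = 38; efficiency = 38/48 = 19/24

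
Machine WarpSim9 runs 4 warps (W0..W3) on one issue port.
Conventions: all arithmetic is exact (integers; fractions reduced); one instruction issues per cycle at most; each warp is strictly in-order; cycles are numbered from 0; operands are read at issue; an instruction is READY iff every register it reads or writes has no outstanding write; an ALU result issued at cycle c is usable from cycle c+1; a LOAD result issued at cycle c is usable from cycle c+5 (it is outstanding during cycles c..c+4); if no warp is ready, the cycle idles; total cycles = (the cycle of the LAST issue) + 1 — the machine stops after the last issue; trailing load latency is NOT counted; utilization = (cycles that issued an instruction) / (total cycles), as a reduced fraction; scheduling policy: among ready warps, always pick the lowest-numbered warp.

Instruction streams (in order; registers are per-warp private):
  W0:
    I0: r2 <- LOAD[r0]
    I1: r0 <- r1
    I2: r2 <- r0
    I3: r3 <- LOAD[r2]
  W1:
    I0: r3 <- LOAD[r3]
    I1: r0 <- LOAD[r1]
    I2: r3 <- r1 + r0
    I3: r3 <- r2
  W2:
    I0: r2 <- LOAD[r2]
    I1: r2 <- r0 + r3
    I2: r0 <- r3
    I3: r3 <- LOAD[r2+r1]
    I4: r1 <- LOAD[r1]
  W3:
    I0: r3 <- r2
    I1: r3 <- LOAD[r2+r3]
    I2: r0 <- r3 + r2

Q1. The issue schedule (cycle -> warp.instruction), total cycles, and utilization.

cycle 0: W0.I0
cycle 1: W0.I1
cycle 2: W1.I0
cycle 3: W1.I1
cycle 4: W2.I0
cycle 5: W0.I2
cycle 6: W0.I3
cycle 7: W3.I0
cycle 8: W1.I2
cycle 9: W1.I3
cycle 10: W2.I1
cycle 11: W2.I2
cycle 12: W2.I3
cycle 13: W2.I4
cycle 14: W3.I1
cycle 15: idle
cycle 16: idle
cycle 17: idle
cycle 18: idle
cycle 19: W3.I2

Answer: 20 cycles, utilization 4/5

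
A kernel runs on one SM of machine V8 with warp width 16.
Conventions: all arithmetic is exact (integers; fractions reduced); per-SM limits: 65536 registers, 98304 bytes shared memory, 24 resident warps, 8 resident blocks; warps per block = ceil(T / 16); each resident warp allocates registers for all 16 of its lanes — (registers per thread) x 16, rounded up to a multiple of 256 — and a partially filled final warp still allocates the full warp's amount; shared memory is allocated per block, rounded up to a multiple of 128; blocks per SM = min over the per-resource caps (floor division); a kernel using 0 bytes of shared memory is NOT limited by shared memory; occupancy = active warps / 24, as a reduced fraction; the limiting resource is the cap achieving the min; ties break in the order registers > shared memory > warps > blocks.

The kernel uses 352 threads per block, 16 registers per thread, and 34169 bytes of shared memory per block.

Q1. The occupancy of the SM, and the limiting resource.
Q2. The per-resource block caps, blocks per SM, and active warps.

Answer: occupancy 11/12, limited by warps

registers: 11 blocks
shared memory: 2 blocks
warps: 1 block
blocks: 8 blocks

Answer: 1 block, 22 active warps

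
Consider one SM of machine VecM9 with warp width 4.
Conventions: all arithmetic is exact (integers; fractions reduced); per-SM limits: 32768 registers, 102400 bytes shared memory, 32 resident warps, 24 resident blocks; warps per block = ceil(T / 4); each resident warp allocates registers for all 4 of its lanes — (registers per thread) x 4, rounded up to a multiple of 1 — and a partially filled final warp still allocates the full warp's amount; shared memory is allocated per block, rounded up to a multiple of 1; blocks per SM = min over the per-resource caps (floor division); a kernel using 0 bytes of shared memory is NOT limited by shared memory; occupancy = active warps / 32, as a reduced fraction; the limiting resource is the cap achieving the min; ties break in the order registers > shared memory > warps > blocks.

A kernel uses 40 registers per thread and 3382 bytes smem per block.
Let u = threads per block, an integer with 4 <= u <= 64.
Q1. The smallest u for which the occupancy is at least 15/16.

Answer: u = 5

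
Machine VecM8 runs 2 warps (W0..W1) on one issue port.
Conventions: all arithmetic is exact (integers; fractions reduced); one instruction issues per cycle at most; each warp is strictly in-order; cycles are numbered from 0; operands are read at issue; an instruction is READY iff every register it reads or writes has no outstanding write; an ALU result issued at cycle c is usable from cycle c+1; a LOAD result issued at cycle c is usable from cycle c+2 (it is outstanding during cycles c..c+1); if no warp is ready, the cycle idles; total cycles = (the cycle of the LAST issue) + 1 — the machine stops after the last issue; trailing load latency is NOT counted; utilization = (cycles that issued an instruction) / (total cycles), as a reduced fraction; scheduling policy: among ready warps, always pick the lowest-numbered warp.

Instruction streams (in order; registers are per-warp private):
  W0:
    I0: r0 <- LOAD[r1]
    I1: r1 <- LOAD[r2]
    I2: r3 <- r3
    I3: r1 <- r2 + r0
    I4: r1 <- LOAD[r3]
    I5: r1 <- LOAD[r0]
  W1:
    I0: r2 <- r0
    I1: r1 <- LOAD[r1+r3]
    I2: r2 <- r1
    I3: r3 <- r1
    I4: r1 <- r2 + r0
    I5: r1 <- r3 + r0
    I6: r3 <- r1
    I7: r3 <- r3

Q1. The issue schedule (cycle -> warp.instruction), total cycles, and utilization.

cycle 0: W0.I0
cycle 1: W0.I1
cycle 2: W0.I2
cycle 3: W0.I3
cycle 4: W0.I4
cycle 5: W1.I0
cycle 6: W0.I5
cycle 7: W1.I1
cycle 8: idle
cycle 9: W1.I2
cycle 10: W1.I3
cycle 11: W1.I4
cycle 12: W1.I5
cycle 13: W1.I6
cycle 14: W1.I7

Answer: 15 cycles, utilization 14/15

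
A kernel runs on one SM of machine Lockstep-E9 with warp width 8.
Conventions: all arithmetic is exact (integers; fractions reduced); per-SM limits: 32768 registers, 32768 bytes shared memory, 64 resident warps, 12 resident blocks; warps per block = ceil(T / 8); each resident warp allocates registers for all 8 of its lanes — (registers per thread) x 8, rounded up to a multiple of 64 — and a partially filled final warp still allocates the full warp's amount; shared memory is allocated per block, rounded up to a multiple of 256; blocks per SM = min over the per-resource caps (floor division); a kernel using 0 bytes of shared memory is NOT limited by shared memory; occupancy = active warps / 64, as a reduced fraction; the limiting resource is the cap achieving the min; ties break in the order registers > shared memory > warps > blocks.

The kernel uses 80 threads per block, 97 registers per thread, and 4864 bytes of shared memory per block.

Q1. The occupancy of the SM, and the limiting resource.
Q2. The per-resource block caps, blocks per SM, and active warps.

Answer: occupancy 15/32, limited by registers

registers: 3 blocks
shared memory: 6 blocks
warps: 6 blocks
blocks: 12 blocks

Answer: 3 blocks, 30 active warps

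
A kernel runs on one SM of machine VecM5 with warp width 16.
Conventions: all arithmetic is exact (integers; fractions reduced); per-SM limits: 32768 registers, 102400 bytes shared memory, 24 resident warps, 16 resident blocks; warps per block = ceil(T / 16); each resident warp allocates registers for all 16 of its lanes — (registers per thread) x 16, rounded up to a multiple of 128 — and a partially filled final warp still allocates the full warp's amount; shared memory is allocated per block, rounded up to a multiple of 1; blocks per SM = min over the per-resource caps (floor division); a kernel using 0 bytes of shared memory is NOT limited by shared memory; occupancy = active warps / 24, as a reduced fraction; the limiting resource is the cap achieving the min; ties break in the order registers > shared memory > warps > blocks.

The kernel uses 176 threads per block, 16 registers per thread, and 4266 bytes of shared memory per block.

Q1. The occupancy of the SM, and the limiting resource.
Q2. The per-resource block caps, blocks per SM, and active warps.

Answer: occupancy 11/12, limited by warps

registers: 11 blocks
shared memory: 24 blocks
warps: 2 blocks
blocks: 16 blocks

Answer: 2 blocks, 22 active warps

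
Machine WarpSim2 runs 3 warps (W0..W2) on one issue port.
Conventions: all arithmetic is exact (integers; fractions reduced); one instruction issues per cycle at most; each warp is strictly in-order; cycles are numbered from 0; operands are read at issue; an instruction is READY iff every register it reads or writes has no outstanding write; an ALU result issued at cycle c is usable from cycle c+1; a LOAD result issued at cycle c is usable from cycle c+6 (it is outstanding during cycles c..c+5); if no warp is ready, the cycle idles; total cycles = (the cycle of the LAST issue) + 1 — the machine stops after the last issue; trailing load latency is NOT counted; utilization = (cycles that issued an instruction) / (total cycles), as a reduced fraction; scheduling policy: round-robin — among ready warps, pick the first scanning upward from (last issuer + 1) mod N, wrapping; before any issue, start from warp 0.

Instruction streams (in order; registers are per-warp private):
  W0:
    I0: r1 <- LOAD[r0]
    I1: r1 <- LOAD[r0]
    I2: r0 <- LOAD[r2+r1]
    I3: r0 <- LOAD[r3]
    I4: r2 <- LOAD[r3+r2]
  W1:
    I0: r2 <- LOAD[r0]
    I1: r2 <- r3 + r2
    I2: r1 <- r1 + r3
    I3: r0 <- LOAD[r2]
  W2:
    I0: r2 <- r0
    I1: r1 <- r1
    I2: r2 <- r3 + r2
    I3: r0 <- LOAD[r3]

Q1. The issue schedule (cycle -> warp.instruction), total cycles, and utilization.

cycle 0: W0.I0
cycle 1: W1.I0
cycle 2: W2.I0
cycle 3: W2.I1
cycle 4: W2.I2
cycle 5: W2.I3
cycle 6: W0.I1
cycle 7: W1.I1
cycle 8: W1.I2
cycle 9: W1.I3
cycle 10: idle
cycle 11: idle
cycle 12: W0.I2
cycle 13: idle
cycle 14: idle
cycle 15: idle
cycle 16: idle
cycle 17: idle
cycle 18: W0.I3
cycle 19: W0.I4

Answer: 20 cycles, utilization 13/20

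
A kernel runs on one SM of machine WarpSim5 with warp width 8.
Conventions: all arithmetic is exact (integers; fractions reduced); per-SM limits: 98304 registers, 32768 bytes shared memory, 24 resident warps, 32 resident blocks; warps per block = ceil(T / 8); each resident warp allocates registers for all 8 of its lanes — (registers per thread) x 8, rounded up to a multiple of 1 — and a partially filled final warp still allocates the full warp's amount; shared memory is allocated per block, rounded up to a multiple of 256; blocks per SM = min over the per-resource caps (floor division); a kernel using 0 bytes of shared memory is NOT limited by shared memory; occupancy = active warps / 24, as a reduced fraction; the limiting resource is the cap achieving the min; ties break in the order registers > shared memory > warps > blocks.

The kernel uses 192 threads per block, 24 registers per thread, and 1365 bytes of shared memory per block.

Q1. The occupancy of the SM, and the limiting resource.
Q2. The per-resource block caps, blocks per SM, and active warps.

Answer: occupancy 1, limited by warps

registers: 21 blocks
shared memory: 21 blocks
warps: 1 block
blocks: 32 blocks

Answer: 1 block, 24 active warps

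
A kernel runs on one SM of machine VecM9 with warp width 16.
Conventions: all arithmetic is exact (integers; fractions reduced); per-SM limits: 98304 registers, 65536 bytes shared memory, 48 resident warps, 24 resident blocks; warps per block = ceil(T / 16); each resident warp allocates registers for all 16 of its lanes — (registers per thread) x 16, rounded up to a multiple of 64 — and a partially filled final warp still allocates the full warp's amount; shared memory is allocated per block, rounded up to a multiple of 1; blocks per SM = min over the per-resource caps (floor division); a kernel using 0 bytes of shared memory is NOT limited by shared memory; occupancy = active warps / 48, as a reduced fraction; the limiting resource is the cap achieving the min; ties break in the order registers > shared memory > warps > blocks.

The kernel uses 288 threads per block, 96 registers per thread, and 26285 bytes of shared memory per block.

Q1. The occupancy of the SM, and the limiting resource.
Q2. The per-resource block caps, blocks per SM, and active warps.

Answer: occupancy 3/4, limited by shared memory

registers: 3 blocks
shared memory: 2 blocks
warps: 2 blocks
blocks: 24 blocks

Answer: 2 blocks, 36 active warps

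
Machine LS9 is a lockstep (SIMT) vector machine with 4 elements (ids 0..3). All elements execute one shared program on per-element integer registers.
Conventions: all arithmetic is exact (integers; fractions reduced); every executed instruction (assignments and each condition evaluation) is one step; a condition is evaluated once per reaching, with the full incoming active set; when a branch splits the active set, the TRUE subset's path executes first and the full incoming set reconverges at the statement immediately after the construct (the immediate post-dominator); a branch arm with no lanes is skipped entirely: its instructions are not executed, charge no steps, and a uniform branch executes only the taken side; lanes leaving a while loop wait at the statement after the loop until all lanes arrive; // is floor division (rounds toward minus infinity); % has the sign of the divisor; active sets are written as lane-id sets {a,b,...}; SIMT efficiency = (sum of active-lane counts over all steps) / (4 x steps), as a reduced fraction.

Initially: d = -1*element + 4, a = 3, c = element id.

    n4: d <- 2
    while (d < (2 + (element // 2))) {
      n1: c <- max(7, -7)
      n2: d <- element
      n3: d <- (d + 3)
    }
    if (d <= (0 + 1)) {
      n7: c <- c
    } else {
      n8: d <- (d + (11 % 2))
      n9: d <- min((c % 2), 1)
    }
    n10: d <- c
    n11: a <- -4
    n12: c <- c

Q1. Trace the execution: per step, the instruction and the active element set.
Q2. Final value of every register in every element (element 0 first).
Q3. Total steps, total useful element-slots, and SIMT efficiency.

step 0: d <- 2                       {0,1,2,3}
step 1: eval (d < (2 + (element // 2))) {0,1,2,3}
step 2: c <- max(7, -7)              {2,3}
step 3: d <- element                 {2,3}
step 4: d <- (d + 3)                 {2,3}
step 5: eval (d < (2 + (element // 2))) {2,3}
step 6: eval (d <= (0 + 1))          {0,1,2,3}
step 7: d <- (d + (11 % 2))          {0,1,2,3}
step 8: d <- min((c % 2), 1)         {0,1,2,3}
step 9: d <- c                       {0,1,2,3}
step 10: a <- -4                      {0,1,2,3}
step 11: c <- c                       {0,1,2,3}

Answer: 12 steps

d: 0,1,7,7
a: -4,-4,-4,-4
c: 0,1,7,7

steps = 12; useful = 40; efficiency = 40/48 = 5/6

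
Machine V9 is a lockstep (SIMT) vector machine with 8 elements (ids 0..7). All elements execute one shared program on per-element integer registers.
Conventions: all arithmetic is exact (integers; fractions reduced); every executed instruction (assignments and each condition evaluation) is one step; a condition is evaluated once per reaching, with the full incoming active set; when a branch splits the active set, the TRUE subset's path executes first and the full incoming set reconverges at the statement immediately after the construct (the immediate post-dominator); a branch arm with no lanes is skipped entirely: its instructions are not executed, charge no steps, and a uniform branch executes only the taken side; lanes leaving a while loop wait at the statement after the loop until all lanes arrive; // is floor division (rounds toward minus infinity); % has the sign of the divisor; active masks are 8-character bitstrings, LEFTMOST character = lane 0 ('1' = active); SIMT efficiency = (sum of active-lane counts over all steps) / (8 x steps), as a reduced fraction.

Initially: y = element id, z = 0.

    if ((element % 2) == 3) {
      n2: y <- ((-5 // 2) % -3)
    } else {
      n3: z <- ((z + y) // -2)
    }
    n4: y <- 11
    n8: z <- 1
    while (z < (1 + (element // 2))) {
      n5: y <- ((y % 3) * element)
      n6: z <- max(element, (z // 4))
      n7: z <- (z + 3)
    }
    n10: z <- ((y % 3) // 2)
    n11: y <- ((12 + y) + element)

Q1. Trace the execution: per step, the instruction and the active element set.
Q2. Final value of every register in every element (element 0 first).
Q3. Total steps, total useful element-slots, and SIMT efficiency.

step 0: eval ((element % 2) == 3)    11111111
step 1: z <- ((z + y) // -2)         11111111
step 2: y <- 11                      11111111
step 3: z <- 1                       11111111
step 4: eval (z < (1 + (element // 2))) 11111111
step 5: y <- ((y % 3) * element)     00111111
step 6: z <- max(element, (z // 4))  00111111
step 7: z <- (z + 3)                 00111111
step 8: eval (z < (1 + (element // 2))) 00111111
step 9: z <- ((y % 3) // 2)          11111111
step 10: y <- ((12 + y) + element)    11111111

Answer: 11 steps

y: 23,24,18,21,24,27,30,33
z: 1,1,0,0,1,0,0,1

steps = 11; useful = 80; efficiency = 80/88 = 10/11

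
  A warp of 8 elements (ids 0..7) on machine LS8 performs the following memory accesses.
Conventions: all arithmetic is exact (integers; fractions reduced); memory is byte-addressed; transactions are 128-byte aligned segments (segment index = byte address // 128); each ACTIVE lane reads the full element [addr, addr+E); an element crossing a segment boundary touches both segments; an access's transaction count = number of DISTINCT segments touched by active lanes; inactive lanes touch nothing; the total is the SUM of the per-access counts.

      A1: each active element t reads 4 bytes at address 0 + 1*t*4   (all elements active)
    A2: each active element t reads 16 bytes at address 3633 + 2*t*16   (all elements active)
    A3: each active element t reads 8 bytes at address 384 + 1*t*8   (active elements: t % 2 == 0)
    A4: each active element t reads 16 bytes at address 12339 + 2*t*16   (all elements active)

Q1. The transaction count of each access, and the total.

A1: 1 transaction
A2: 3 transactions
A3: 1 transaction
A4: 3 transactions

Answer: 1,3,1,3; total 8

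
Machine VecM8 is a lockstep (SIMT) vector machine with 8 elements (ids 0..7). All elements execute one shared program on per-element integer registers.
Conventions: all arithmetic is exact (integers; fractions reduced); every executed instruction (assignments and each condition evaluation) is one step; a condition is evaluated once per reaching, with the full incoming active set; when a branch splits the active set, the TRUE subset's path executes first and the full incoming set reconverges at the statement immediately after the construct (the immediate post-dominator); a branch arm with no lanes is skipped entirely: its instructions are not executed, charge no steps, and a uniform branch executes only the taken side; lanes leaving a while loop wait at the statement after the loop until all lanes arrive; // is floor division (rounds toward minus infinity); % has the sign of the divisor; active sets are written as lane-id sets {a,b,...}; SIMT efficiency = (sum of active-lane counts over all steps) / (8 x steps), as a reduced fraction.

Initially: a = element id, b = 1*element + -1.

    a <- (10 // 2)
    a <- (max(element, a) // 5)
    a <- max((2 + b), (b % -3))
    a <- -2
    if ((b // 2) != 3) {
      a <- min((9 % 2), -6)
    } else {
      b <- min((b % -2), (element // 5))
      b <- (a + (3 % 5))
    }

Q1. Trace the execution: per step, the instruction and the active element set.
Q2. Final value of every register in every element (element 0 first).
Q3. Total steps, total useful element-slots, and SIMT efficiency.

step 0: a <- (10 // 2)               {0,1,2,3,4,5,6,7}
step 1: a <- (max(element, a) // 5)  {0,1,2,3,4,5,6,7}
step 2: a <- max((2 + b), (b % -3))  {0,1,2,3,4,5,6,7}
step 3: a <- -2                      {0,1,2,3,4,5,6,7}
step 4: eval ((b // 2) != 3)         {0,1,2,3,4,5,6,7}
step 5: a <- min((9 % 2), -6)        {0,1,2,3,4,5,6}
step 6: b <- min((b % -2), (element // 5)) {7}
step 7: b <- (a + (3 % 5))           {7}

Answer: 8 steps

a: -6,-6,-6,-6,-6,-6,-6,-2
b: -1,0,1,2,3,4,5,1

steps = 8; useful = 49; efficiency = 49/64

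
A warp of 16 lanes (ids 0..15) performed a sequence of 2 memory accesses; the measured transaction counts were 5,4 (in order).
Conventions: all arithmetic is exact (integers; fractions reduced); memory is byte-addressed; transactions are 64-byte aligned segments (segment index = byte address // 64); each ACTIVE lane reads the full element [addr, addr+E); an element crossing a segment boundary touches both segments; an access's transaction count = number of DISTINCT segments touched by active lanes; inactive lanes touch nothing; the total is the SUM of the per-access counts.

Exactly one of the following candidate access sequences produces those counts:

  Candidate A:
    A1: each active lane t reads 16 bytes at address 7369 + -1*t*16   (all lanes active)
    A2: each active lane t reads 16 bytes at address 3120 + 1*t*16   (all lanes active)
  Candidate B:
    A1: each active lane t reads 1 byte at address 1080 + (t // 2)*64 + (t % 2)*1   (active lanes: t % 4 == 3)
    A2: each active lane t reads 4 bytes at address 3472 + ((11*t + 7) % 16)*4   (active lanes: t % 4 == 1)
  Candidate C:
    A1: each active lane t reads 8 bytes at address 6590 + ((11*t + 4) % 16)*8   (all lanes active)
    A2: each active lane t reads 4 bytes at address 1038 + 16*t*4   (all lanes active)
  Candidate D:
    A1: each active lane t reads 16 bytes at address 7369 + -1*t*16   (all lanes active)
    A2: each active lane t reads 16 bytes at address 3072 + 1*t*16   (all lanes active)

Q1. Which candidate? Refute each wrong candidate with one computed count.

A: A2 gives 5 transactions, not 4
B: A1 gives 4 transactions, not 5
C: A1 gives 3 transactions, not 5
D: all counts match (5,4)

Answer: D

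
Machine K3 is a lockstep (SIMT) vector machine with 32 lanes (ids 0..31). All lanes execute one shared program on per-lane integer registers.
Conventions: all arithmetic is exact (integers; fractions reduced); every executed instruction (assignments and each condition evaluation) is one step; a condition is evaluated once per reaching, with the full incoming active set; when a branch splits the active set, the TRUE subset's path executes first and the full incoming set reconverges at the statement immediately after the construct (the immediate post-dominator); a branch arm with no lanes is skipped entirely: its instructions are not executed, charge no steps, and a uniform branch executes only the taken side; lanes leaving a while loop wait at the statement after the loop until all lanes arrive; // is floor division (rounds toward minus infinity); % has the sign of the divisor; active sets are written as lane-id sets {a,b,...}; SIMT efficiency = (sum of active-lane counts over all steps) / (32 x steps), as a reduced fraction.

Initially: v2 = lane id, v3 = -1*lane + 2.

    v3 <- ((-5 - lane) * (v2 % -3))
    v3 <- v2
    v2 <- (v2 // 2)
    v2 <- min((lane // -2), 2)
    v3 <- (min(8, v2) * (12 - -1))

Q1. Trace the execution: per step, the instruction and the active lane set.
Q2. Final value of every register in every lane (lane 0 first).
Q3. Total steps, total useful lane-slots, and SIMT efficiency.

step 0: v3 <- ((-5 - lane) * (v2 % -3)) {0,1,2,3,4,5,6,7,8,9,10,11,12,13,14,15,16,17,18,19,20,21,22,23,24,25,26,27,28,29,30,31}
step 1: v3 <- v2                     {0,1,2,3,4,5,6,7,8,9,10,11,12,13,14,15,16,17,18,19,20,21,22,23,24,25,26,27,28,29,30,31}
step 2: v2 <- (v2 // 2)              {0,1,2,3,4,5,6,7,8,9,10,11,12,13,14,15,16,17,18,19,20,21,22,23,24,25,26,27,28,29,30,31}
step 3: v2 <- min((lane // -2), 2)   {0,1,2,3,4,5,6,7,8,9,10,11,12,13,14,15,16,17,18,19,20,21,22,23,24,25,26,27,28,29,30,31}
step 4: v3 <- (min(8, v2) * (12 - -1)) {0,1,2,3,4,5,6,7,8,9,10,11,12,13,14,15,16,17,18,19,20,21,22,23,24,25,26,27,28,29,30,31}

Answer: 5 steps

v2: 0,-1,-1,-2,-2,-3,-3,-4,-4,-5,-5,-6,-6,-7,-7,-8,-8,-9,-9,-10,-10,-11,-11,-12,-12,-13,-13,-14,-14,-15,-15,-16
v3: 0,-13,-13,-26,-26,-39,-39,-52,-52,-65,-65,-78,-78,-91,-91,-104,-104,-117,-117,-130,-130,-143,-143,-156,-156,-169,-169,-182,-182,-195,-195,-208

steps = 5; useful = 160; efficiency = 160/160 = 1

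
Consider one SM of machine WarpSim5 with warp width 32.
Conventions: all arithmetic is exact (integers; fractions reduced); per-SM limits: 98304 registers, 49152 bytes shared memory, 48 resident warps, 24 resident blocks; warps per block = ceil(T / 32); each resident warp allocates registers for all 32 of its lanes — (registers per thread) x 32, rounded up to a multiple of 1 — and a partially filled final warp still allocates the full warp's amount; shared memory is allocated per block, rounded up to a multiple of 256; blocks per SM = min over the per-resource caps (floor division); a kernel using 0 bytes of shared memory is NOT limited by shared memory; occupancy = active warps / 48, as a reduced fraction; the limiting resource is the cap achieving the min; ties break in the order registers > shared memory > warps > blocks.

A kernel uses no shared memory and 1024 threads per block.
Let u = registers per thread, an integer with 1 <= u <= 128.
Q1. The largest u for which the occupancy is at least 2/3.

Answer: u = 96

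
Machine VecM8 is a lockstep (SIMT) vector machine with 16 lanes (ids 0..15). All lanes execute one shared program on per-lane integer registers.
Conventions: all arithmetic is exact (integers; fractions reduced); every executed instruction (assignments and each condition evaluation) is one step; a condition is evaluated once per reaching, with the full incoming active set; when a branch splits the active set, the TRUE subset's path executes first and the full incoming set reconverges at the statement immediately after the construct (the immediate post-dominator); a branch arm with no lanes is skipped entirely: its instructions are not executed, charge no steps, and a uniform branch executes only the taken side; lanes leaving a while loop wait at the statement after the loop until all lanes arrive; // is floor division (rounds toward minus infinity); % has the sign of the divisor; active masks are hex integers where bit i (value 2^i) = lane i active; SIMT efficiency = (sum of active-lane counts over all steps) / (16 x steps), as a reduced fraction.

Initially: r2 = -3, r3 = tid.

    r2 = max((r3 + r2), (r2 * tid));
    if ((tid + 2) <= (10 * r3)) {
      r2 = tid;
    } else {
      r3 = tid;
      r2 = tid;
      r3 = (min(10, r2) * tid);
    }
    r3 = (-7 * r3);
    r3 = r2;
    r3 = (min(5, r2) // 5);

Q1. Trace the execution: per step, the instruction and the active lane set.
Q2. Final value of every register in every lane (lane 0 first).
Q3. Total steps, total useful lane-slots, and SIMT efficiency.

step 0: r2 <- max((r3 + r2), (r2 * tid)) 0xffff
step 1: eval ((tid + 2) <= (10 * r3)) 0xffff
step 2: r2 <- tid                    0xfffe
step 3: r3 <- tid                    0x0001
step 4: r2 <- tid                    0x0001
step 5: r3 <- (min(10, r2) * tid)    0x0001
step 6: r3 <- (-7 * r3)              0xffff
step 7: r3 <- r2                     0xffff
step 8: r3 <- (min(5, r2) // 5)      0xffff

Answer: 9 steps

r2: 0,1,2,3,4,5,6,7,8,9,10,11,12,13,14,15
r3: 0,0,0,0,0,1,1,1,1,1,1,1,1,1,1,1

steps = 9; useful = 98; efficiency = 98/144 = 49/72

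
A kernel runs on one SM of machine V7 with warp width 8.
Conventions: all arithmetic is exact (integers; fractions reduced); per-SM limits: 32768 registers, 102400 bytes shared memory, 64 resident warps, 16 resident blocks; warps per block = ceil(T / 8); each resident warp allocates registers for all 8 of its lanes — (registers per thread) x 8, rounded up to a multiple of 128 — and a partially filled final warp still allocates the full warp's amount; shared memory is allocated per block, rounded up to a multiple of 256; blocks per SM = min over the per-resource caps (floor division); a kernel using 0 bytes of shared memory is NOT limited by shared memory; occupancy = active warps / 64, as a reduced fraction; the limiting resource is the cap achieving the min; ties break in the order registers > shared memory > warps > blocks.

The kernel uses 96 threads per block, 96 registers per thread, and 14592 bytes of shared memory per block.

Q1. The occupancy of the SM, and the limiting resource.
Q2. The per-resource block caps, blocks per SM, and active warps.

Answer: occupancy 9/16, limited by registers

registers: 3 blocks
shared memory: 7 blocks
warps: 5 blocks
blocks: 16 blocks

Answer: 3 blocks, 36 active warps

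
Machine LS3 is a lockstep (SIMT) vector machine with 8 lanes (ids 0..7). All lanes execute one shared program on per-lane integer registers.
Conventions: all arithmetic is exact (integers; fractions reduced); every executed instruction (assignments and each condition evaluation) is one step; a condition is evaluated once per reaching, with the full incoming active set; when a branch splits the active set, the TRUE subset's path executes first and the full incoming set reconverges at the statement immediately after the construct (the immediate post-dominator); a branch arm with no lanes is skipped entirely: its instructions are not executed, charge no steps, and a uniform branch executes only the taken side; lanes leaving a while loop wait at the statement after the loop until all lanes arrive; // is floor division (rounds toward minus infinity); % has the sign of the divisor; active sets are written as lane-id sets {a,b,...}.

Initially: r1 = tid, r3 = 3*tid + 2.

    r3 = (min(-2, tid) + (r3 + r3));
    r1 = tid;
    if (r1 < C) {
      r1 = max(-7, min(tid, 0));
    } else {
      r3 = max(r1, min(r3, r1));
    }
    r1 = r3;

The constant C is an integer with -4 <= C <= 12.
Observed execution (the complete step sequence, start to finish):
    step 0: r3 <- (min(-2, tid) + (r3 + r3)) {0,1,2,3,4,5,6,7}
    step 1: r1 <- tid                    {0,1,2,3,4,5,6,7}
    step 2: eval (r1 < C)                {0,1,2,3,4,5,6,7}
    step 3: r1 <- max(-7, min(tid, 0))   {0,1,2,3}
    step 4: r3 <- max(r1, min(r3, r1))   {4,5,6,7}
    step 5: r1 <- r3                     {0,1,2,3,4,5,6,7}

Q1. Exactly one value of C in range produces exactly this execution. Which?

Answer: C = 4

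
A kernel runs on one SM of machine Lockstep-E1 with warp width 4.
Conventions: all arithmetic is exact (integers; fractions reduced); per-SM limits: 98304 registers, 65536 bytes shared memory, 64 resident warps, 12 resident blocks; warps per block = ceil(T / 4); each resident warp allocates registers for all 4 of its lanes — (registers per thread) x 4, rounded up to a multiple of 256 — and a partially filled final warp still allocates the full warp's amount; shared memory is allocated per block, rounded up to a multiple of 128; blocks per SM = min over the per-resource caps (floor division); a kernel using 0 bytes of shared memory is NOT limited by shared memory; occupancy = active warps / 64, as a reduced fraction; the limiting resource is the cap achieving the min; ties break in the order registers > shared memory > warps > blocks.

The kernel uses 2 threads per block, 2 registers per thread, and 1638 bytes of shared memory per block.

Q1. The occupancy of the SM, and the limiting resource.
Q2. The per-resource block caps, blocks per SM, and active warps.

Answer: occupancy 3/16, limited by blocks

registers: 384 blocks
shared memory: 39 blocks
warps: 64 blocks
blocks: 12 blocks

Answer: 12 blocks, 12 active warps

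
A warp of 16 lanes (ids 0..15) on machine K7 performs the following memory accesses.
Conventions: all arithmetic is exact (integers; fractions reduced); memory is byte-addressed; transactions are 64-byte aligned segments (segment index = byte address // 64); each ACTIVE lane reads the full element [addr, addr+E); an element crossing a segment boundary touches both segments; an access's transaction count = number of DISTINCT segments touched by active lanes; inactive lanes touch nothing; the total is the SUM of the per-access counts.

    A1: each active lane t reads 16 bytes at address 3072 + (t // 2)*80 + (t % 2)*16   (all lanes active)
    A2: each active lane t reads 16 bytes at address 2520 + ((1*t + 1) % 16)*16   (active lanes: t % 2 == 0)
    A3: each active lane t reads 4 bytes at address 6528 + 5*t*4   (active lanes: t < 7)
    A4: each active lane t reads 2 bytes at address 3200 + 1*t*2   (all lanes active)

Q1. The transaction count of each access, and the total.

A1: 10 transactions
A2: 5 transactions
A3: 2 transactions
A4: 1 transaction

Answer: 10,5,2,1; total 18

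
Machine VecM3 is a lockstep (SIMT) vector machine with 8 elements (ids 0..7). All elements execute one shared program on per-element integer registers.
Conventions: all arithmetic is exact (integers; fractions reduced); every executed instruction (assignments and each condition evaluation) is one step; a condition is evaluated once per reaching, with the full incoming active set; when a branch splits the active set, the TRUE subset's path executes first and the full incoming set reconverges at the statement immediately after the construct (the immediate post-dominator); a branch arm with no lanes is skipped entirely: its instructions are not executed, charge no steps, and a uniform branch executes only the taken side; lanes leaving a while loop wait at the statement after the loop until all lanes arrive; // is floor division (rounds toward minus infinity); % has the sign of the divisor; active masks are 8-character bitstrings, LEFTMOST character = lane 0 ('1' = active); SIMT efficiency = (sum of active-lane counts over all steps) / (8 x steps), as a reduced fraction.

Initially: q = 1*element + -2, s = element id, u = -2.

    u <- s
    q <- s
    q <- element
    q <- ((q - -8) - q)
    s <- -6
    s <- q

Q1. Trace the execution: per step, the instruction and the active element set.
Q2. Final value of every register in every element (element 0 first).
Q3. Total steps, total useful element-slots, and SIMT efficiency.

step 0: u <- s                       11111111
step 1: q <- s                       11111111
step 2: q <- element                 11111111
step 3: q <- ((q - -8) - q)          11111111
step 4: s <- -6                      11111111
step 5: s <- q                       11111111

Answer: 6 steps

q: 8,8,8,8,8,8,8,8
s: 8,8,8,8,8,8,8,8
u: 0,1,2,3,4,5,6,7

steps = 6; useful = 48; efficiency = 48/48 = 1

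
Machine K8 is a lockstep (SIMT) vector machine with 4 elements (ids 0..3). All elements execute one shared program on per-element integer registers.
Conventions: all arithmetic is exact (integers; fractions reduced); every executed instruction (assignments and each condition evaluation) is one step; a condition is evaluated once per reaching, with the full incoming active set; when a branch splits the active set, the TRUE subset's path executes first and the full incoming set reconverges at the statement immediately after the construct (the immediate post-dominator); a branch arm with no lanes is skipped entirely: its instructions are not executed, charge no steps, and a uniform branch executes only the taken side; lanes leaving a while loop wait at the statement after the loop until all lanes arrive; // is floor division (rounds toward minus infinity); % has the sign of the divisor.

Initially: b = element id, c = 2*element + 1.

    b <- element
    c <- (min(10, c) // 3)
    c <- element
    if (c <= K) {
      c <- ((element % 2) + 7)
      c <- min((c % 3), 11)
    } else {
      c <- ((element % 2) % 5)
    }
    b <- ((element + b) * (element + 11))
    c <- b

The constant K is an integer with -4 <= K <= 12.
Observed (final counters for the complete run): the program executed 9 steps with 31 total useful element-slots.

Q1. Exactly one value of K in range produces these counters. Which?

Answer: K = 2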